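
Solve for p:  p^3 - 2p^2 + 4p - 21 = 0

Possible rational roots are divisors of -21. Testing p = 3 gives 0, so (p - 3) is a factor.
Divide: p^3 - 2p^2 + 4p - 21 = (p - 3)(p^2 + p + 7).
The quadratic p^2 + p + 7 has discriminant -27 < 0, so no further real roots.

p = 3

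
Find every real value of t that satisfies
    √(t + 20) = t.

Square both sides: t + 20 = (t)².
Expand and rearrange: t² - t - 20 = 0.
Solving gives t = 5 or t = -4.
Check each candidate in the original equation:
  t = 5: √(25) = 5, while t = 5 — valid.
  t = -4: √(16) = 4, while t = -4 — extraneous.

t = 5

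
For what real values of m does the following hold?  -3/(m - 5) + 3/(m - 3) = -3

m = 2.2679 or m = 5.7321

Multiply both sides by (m - 5)(m - 3):
-3(m - 3) + 3(m - 5) = -3(m - 5)(m - 3).
Expand and collect terms: -3m² + 24m - 39 = 0.
By the quadratic formula, m = (-24 ± √108) / -6, so m ≈ 2.2679 or m ≈ 5.7321.
Neither value makes a denominator zero (m ≠ 5, m ≠ 3), so both are valid.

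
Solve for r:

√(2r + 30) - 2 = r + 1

Isolate the radical: √(2r + 30) = r + 3.
Square both sides: 2r + 30 = (r + 3)².
Expand and rearrange: r² + 4r - 21 = 0.
Solving gives r = 3 or r = -7.
Check each candidate in the original equation:
  r = 3: √(36) = 6, while r + 3 = 6 — valid.
  r = -7: √(16) = 4, while r + 3 = -4 — extraneous.

r = 3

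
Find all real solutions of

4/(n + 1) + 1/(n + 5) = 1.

n = -4.5311 or n = 3.5311

Multiply both sides by (n + 1)(n + 5):
4(n + 5) + (n + 1) = (n + 1)(n + 5).
Expand and collect terms: n² + n - 16 = 0.
By the quadratic formula, n = (-1 ± √65) / 2, so n ≈ 3.5311 or n ≈ -4.5311.
Neither value makes a denominator zero (n ≠ -1, n ≠ -5), so both are valid.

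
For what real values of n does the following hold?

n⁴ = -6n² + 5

Let u = n². The equation becomes u² + 6u - 5 = 0.
By the quadratic formula, u = -3 + √(14) or u = -√(14) - 3.
n² = -3 + √(14) gives n = ±√(-3 + √(14)) ≈ ±0.8612.
n² = -√(14) - 3 < 0 has no real solution.

n = -0.8612 or n = 0.8612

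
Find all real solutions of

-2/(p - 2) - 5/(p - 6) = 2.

p = 0.2344 or p = 4.2656

Multiply both sides by (p - 2)(p - 6):
-2(p - 6) - 5(p - 2) = 2(p - 2)(p - 6).
Expand and collect terms: 2p² - 9p + 2 = 0.
By the quadratic formula, p = (9 ± √65) / 4, so p ≈ 4.2656 or p ≈ 0.2344.
Neither value makes a denominator zero (p ≠ 2, p ≠ 6), so both are valid.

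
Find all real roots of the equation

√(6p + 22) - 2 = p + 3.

p = -3 or p = -1

Isolate the radical: √(6p + 22) = p + 5.
Square both sides: 6p + 22 = (p + 5)².
Expand and rearrange: p² + 4p + 3 = 0.
Solving gives p = -1 or p = -3.
Check each candidate in the original equation:
  p = -1: √(16) = 4, while p + 5 = 4 — valid.
  p = -3: √(4) = 2, while p + 5 = 2 — valid.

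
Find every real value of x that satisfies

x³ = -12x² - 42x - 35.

Rearrange: x³ + 12x² + 42x + 35 = 0.
Possible rational roots are divisors of 35. Testing x = -5 gives 0, so (x + 5) is a factor.
Divide: x³ + 12x² + 42x + 35 = (x + 5)(x² + 7x + 7).
Apply the quadratic formula to x² + 7x + 7 = 0: x = (-7 ± √21)/2, i.e. x ≈ -1.2087 or x ≈ -5.7913.

x = -5.7913 or x = -5 or x = -1.2087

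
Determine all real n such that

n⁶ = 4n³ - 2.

Let u = n³. The equation becomes u² - 4u + 2 = 0.
By the quadratic formula, u = √(2) + 2 or u = 2 - √(2).
n³ = √(2) + 2 gives n = ∛(√(2) + 2) ≈ 1.5058.
n³ = 2 - √(2) gives n = ∛(2 - √(2)) ≈ 0.8367.

n = 0.8367 or n = 1.5058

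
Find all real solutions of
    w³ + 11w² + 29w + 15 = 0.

w = -7.3166 or w = -3 or w = -0.6834

Possible rational roots are divisors of 15. Testing w = -3 gives 0, so (w + 3) is a factor.
Divide: w³ + 11w² + 29w + 15 = (w + 3)(w² + 8w + 5).
Apply the quadratic formula to w² + 8w + 5 = 0: w = (-8 ± √44)/2, i.e. w ≈ -0.6834 or w ≈ -7.3166.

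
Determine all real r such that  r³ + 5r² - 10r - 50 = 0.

Possible rational roots are divisors of -50. Testing r = -5 gives 0, so (r + 5) is a factor.
Divide: r³ + 5r² - 10r - 50 = (r + 5)(r² - 10).
Apply the quadratic formula to r² - 10 = 0: r = (0 ± √40)/2, i.e. r ≈ 3.1623 or r ≈ -3.1623.

r = -5 or r = -3.1623 or r = 3.1623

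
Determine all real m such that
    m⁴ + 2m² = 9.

Let u = m². The equation becomes u² + 2u - 9 = 0.
By the quadratic formula, u = -1 + √(10) or u = -√(10) - 1.
m² = -1 + √(10) gives m = ±√(-1 + √(10)) ≈ ±1.4705.
m² = -√(10) - 1 < 0 has no real solution.

m = -1.4705 or m = 1.4705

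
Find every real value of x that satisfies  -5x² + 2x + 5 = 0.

Discriminant: (2)² − 4·(-5)·5 = 104.
Quadratic formula: x = (-2 ± √104) / (-10).
So x = 1/5 - √(26)/5 ≈ -0.8198 or x = 1/5 + √(26)/5 ≈ 1.2198.

x = -0.8198 or x = 1.2198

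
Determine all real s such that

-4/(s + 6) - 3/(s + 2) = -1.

s = -4.2749 or s = 3.2749

Multiply both sides by (s + 6)(s + 2):
-4(s + 2) - 3(s + 6) = -(s + 6)(s + 2).
Expand and collect terms: -s^2 - s + 14 = 0.
By the quadratic formula, s = (1 +/- sqrt(57)) / -2, so s ~= -4.2749 or s ~= 3.2749.
Neither value makes a denominator zero (s != -6, s != -2), so both are valid.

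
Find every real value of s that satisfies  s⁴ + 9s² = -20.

No real solutions.

Let u = s². The equation becomes u² + 9u + 20 = 0.
Factor: (u + 5)(u + 4) = 0, so u = -5 or u = -4.
s² = -5 < 0 has no real solution.
s² = -4 < 0 has no real solution.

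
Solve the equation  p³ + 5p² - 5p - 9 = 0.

p = -5.6056 or p = -1 or p = 1.6056

Possible rational roots are divisors of -9. Testing p = -1 gives 0, so (p + 1) is a factor.
Divide: p³ + 5p² - 5p - 9 = (p + 1)(p² + 4p - 9).
Apply the quadratic formula to p² + 4p - 9 = 0: p = (-4 ± √52)/2, i.e. p ≈ 1.6056 or p ≈ -5.6056.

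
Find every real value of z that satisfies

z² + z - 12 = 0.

z = -4 or z = 3

Factor: (z - 3)(z + 4) = 0.
So z = 3 or z = -4.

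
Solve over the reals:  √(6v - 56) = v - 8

Square both sides: 6v - 56 = (v - 8)².
Expand and rearrange: v² - 22v + 120 = 0.
Solving gives v = 12 or v = 10.
Check each candidate in the original equation:
  v = 12: √(16) = 4, while v - 8 = 4 — valid.
  v = 10: √(4) = 2, while v - 8 = 2 — valid.

v = 10 or v = 12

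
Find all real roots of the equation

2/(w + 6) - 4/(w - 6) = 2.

Multiply both sides by (w + 6)(w - 6):
2(w - 6) - 4(w + 6) = 2(w + 6)(w - 6).
Expand and collect terms: 2w² + 2w - 36 = 0.
By the quadratic formula, w = (-2 ± √292) / 4, so w ≈ 3.772 or w ≈ -4.772.
Neither value makes a denominator zero (w ≠ -6, w ≠ 6), so both are valid.

w = -4.772 or w = 3.772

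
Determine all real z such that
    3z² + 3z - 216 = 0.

z = -9 or z = 8

Factor: 3(z - 8)(z + 9) = 0.
So z = 8 or z = -9.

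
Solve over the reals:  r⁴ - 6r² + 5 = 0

r = -2.2361 or r = -1 or r = 1 or r = 2.2361

Let u = r². The equation becomes u² - 6u + 5 = 0.
Factor: (u - 1)(u - 5) = 0, so u = 1 or u = 5.
r² = 1 gives r = ±1.
r² = 5 gives r = ±√(5) ≈ ±2.2361.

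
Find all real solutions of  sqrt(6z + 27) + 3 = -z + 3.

Isolate the radical: sqrt(6z + 27) = -z.
Square both sides: 6z + 27 = (-z)^2.
Expand and rearrange: z^2 - 6z - 27 = 0.
Solving gives z = 9 or z = -3.
Check each candidate in the original equation:
  z = 9: sqrt(81) = 9, while -z = -9 — extraneous.
  z = -3: sqrt(9) = 3, while -z = 3 — valid.

z = -3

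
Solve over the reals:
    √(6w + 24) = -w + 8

Square both sides: 6w + 24 = (-w + 8)².
Expand and rearrange: w² - 22w + 40 = 0.
Solving gives w = 20 or w = 2.
Check each candidate in the original equation:
  w = 20: √(144) = 12, while -w + 8 = -12 — extraneous.
  w = 2: √(36) = 6, while -w + 8 = 6 — valid.

w = 2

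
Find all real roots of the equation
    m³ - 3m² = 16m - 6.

m = -3 or m = 0.3542 or m = 5.6458

Rearrange: m³ - 3m² - 16m + 6 = 0.
Possible rational roots are divisors of 6. Testing m = -3 gives 0, so (m + 3) is a factor.
Divide: m³ - 3m² - 16m + 6 = (m + 3)(m² - 6m + 2).
Apply the quadratic formula to m² - 6m + 2 = 0: m = (6 ± √28)/2, i.e. m ≈ 5.6458 or m ≈ 0.3542.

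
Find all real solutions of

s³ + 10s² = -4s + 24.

Rearrange: s³ + 10s² + 4s - 24 = 0.
Possible rational roots are divisors of -24. Testing s = -2 gives 0, so (s + 2) is a factor.
Divide: s³ + 10s² + 4s - 24 = (s + 2)(s² + 8s - 12).
Apply the quadratic formula to s² + 8s - 12 = 0: s = (-8 ± √112)/2, i.e. s ≈ 1.2915 or s ≈ -9.2915.

s = -9.2915 or s = -2 or s = 1.2915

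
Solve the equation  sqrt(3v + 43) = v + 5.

Square both sides: 3v + 43 = (v + 5)^2.
Expand and rearrange: v^2 + 7v - 18 = 0.
Solving gives v = 2 or v = -9.
Check each candidate in the original equation:
  v = 2: sqrt(49) = 7, while v + 5 = 7 — valid.
  v = -9: sqrt(16) = 4, while v + 5 = -4 — extraneous.

v = 2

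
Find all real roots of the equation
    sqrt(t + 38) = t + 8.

Square both sides: t + 38 = (t + 8)^2.
Expand and rearrange: t^2 + 15t + 26 = 0.
Solving gives t = -2 or t = -13.
Check each candidate in the original equation:
  t = -2: sqrt(36) = 6, while t + 8 = 6 — valid.
  t = -13: sqrt(25) = 5, while t + 8 = -5 — extraneous.

t = -2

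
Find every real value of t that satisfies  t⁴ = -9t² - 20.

Let u = t². The equation becomes u² + 9u + 20 = 0.
Factor: (u + 4)(u + 5) = 0, so u = -4 or u = -5.
t² = -4 < 0 has no real solution.
t² = -5 < 0 has no real solution.

No real solutions.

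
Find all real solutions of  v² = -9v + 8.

v = -9.8151 or v = 0.8151

Rearrange to standard form: v² + 9v - 8 = 0.
Discriminant: (9)² − 4·1·(-8) = 113.
Quadratic formula: v = (-9 ± √113) / 2.
So v = -9/2 + √(113)/2 ≈ 0.8151 or v = -√(113)/2 - 9/2 ≈ -9.8151.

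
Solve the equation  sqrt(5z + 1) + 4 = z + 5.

Isolate the radical: sqrt(5z + 1) = z + 1.
Square both sides: 5z + 1 = (z + 1)^2.
Expand and rearrange: z^2 - 3z = 0.
Solving gives z = 3 or z = 0.
Check each candidate in the original equation:
  z = 3: sqrt(16) = 4, while z + 1 = 4 — valid.
  z = 0: sqrt(1) = 1, while z + 1 = 1 — valid.

z = 0 or z = 3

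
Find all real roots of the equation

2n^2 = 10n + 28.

Bring every term to one side: 2n^2 - 10n - 28 = 0.
Factor: 2(n + 2)(n - 7) = 0.
So n = -2 or n = 7.

n = -2 or n = 7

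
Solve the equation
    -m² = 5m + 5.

Rearrange to standard form: -m² - 5m - 5 = 0.
Discriminant: (-5)² − 4·(-1)·(-5) = 5.
Quadratic formula: m = (5 ± √5) / (-2).
So m = -5/2 - √(5)/2 ≈ -3.618 or m = -5/2 + √(5)/2 ≈ -1.382.

m = -3.618 or m = -1.382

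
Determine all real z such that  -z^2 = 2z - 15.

Bring every term to one side: -z^2 - 2z + 15 = 0.
Factor: -1(z - 3)(z + 5) = 0.
So z = 3 or z = -5.

z = -5 or z = 3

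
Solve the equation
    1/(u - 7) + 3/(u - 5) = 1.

Multiply both sides by (u - 7)(u - 5):
(u - 5) + 3(u - 7) = (u - 7)(u - 5).
Expand and collect terms: u^2 - 16u + 61 = 0.
By the quadratic formula, u = (16 +/- sqrt(12)) / 2, so u ~= 9.7321 or u ~= 6.2679.
Neither value makes a denominator zero (u != 7, u != 5), so both are valid.

u = 6.2679 or u = 9.7321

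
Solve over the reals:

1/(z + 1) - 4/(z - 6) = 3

Multiply both sides by (z + 1)(z - 6):
(z - 6) - 4(z + 1) = 3(z + 1)(z - 6).
Expand and collect terms: 3z^2 - 12z - 8 = 0.
By the quadratic formula, z = (12 +/- sqrt(240)) / 6, so z ~= 4.582 or z ~= -0.582.
Neither value makes a denominator zero (z != -1, z != 6), so both are valid.

z = -0.582 or z = 4.582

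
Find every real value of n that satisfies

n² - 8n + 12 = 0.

Factor: (n - 2)(n - 6) = 0.
So n = 2 or n = 6.

n = 2 or n = 6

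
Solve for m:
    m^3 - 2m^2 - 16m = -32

Rearrange: m^3 - 2m^2 - 16m + 32 = 0.
Possible rational roots are divisors of 32. Testing m = 4 gives 0, so (m - 4) is a factor.
Divide: m^3 - 2m^2 - 16m + 32 = (m - 4)(m^2 + 2m - 8).
Factor the quadratic: m = 2 or m = -4.

m = -4 or m = 2 or m = 4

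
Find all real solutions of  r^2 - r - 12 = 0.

r = -3 or r = 4

Factor: (r + 3)(r - 4) = 0.
So r = -3 or r = 4.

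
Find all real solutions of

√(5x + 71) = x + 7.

x = 2

Square both sides: 5x + 71 = (x + 7)².
Expand and rearrange: x² + 9x - 22 = 0.
Solving gives x = 2 or x = -11.
Check each candidate in the original equation:
  x = 2: √(81) = 9, while x + 7 = 9 — valid.
  x = -11: √(16) = 4, while x + 7 = -4 — extraneous.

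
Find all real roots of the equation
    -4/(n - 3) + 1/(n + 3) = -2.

n = -3.3807 or n = 4.8807

Multiply both sides by (n - 3)(n + 3):
-4(n + 3) + (n - 3) = -2(n - 3)(n + 3).
Expand and collect terms: -2n² + 3n + 33 = 0.
By the quadratic formula, n = (-3 ± √273) / -4, so n ≈ -3.3807 or n ≈ 4.8807.
Neither value makes a denominator zero (n ≠ 3, n ≠ -3), so both are valid.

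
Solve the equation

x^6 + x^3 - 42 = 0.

Let u = x^3. The equation becomes u^2 + u - 42 = 0.
Factor: (u - 6)(u + 7) = 0, so u = 6 or u = -7.
x^3 = 6 gives x = (6)^(1/3) ~= 1.8171.
x^3 = -7 gives x = -(7)^(1/3) ~= -1.9129.

x = -1.9129 or x = 1.8171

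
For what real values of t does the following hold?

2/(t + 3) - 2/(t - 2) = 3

Multiply both sides by (t + 3)(t - 2):
2(t - 2) - 2(t + 3) = 3(t + 3)(t - 2).
Expand and collect terms: 3t^2 + 3t - 8 = 0.
By the quadratic formula, t = (-3 +/- sqrt(105)) / 6, so t ~= 1.2078 or t ~= -2.2078.
Neither value makes a denominator zero (t != -3, t != 2), so both are valid.

t = -2.2078 or t = 1.2078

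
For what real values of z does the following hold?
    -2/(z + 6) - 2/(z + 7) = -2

z = -6.618 or z = -4.382

Multiply both sides by (z + 6)(z + 7):
-2(z + 7) - 2(z + 6) = -2(z + 6)(z + 7).
Expand and collect terms: -2z² - 22z - 58 = 0.
By the quadratic formula, z = (22 ± √20) / -4, so z ≈ -6.618 or z ≈ -4.382.
Neither value makes a denominator zero (z ≠ -6, z ≠ -7), so both are valid.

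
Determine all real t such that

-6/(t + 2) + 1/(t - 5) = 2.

t = -4.8551 or t = 5.3551

Multiply both sides by (t + 2)(t - 5):
-6(t - 5) + (t + 2) = 2(t + 2)(t - 5).
Expand and collect terms: 2t^2 - t - 52 = 0.
By the quadratic formula, t = (1 +/- sqrt(417)) / 4, so t ~= 5.3551 or t ~= -4.8551.
Neither value makes a denominator zero (t != -2, t != 5), so both are valid.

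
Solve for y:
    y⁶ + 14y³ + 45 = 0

y = -2.0801 or y = -1.71

Let u = y³. The equation becomes u² + 14u + 45 = 0.
Factor: (u + 9)(u + 5) = 0, so u = -9 or u = -5.
y³ = -9 gives y = -∛(9) ≈ -2.0801.
y³ = -5 gives y = -∛(5) ≈ -1.71.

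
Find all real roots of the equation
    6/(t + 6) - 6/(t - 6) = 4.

t = -4.2426 or t = 4.2426

Multiply both sides by (t + 6)(t - 6):
6(t - 6) - 6(t + 6) = 4(t + 6)(t - 6).
Expand and collect terms: 4t^2 - 72 = 0.
By the quadratic formula, t = (0 +/- sqrt(1152)) / 8, so t ~= 4.2426 or t ~= -4.2426.
Neither value makes a denominator zero (t != -6, t != 6), so both are valid.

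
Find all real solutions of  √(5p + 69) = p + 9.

Square both sides: 5p + 69 = (p + 9)².
Expand and rearrange: p² + 13p + 12 = 0.
Solving gives p = -1 or p = -12.
Check each candidate in the original equation:
  p = -1: √(64) = 8, while p + 9 = 8 — valid.
  p = -12: √(9) = 3, while p + 9 = -3 — extraneous.

p = -1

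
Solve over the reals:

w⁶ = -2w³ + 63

w = -2.0801 or w = 1.9129

Let u = w³. The equation becomes u² + 2u - 63 = 0.
Factor: (u - 7)(u + 9) = 0, so u = 7 or u = -9.
w³ = 7 gives w = ∛(7) ≈ 1.9129.
w³ = -9 gives w = -∛(9) ≈ -2.0801.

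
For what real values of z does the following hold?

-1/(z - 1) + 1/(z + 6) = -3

Multiply both sides by (z - 1)(z + 6):
-(z + 6) + (z - 1) = -3(z - 1)(z + 6).
Expand and collect terms: -3z^2 - 15z + 25 = 0.
By the quadratic formula, z = (15 +/- sqrt(525)) / -6, so z ~= -6.3188 or z ~= 1.3188.
Neither value makes a denominator zero (z != 1, z != -6), so both are valid.

z = -6.3188 or z = 1.3188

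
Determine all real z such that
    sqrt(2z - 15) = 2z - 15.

Square both sides: 2z - 15 = (2z - 15)^2.
Expand and rearrange: 4z^2 - 62z + 240 = 0.
Solving gives z = 8 or z = 7.5.
Check each candidate in the original equation:
  z = 8: sqrt(1) = 1, while 2z - 15 = 1 — valid.
  z = 7.5: sqrt(0) = 0, while 2z - 15 = 0 — valid.

z = 7.5 or z = 8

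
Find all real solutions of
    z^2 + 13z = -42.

z = -7 or z = -6

Bring every term to one side: z^2 + 13z + 42 = 0.
Factor: (z + 7)(z + 6) = 0.
So z = -7 or z = -6.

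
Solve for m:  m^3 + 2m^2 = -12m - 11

m = -1

Rearrange: m^3 + 2m^2 + 12m + 11 = 0.
Possible rational roots are divisors of 11. Testing m = -1 gives 0, so (m + 1) is a factor.
Divide: m^3 + 2m^2 + 12m + 11 = (m + 1)(m^2 + m + 11).
The quadratic m^2 + m + 11 has discriminant -43 < 0, so no further real roots.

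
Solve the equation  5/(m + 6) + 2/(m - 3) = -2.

Multiply both sides by (m + 6)(m - 3):
5(m - 3) + 2(m + 6) = -2(m + 6)(m - 3).
Expand and collect terms: -2m² - 13m + 39 = 0.
By the quadratic formula, m = (13 ± √481) / -4, so m ≈ -8.7329 or m ≈ 2.2329.
Neither value makes a denominator zero (m ≠ -6, m ≠ 3), so both are valid.

m = -8.7329 or m = 2.2329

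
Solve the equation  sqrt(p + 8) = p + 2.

p = 1

Square both sides: p + 8 = (p + 2)^2.
Expand and rearrange: p^2 + 3p - 4 = 0.
Solving gives p = 1 or p = -4.
Check each candidate in the original equation:
  p = 1: sqrt(9) = 3, while p + 2 = 3 — valid.
  p = -4: sqrt(4) = 2, while p + 2 = -2 — extraneous.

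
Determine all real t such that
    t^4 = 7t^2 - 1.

Let u = t^2. The equation becomes u^2 - 7u + 1 = 0.
By the quadratic formula, u = 3*sqrt(5)/2 + 7/2 or u = 7/2 - 3*sqrt(5)/2.
t^2 = 3*sqrt(5)/2 + 7/2 gives t = +/-(sqrt(5)/2 + 3/2) ~= +/-2.618.
t^2 = 7/2 - 3*sqrt(5)/2 gives t = +/-(3/2 - sqrt(5)/2) ~= +/-0.382.

t = -2.618 or t = -0.382 or t = 0.382 or t = 2.618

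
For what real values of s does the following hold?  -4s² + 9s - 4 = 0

s = 0.6096 or s = 1.6404

Discriminant: (9)² − 4·(-4)·(-4) = 17.
Quadratic formula: s = (-9 ± √17) / (-8).
So s = 9/8 - √(17)/8 ≈ 0.6096 or s = √(17)/8 + 9/8 ≈ 1.6404.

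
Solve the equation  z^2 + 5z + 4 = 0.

z = -4 or z = -1

Factor: (z + 1)(z + 4) = 0.
So z = -1 or z = -4.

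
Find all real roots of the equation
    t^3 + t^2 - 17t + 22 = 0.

Possible rational roots are divisors of 22. Testing t = 2 gives 0, so (t - 2) is a factor.
Divide: t^3 + t^2 - 17t + 22 = (t - 2)(t^2 + 3t - 11).
Apply the quadratic formula to t^2 + 3t - 11 = 0: t = (-3 +/- sqrt(53))/2, i.e. t ~= 2.1401 or t ~= -5.1401.

t = -5.1401 or t = 2 or t = 2.1401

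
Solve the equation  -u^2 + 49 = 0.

u = -7 or u = 7

Factor: -1(u + 7)(u - 7) = 0.
So u = -7 or u = 7.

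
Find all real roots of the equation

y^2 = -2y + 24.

Bring every term to one side: y^2 + 2y - 24 = 0.
Factor: (y + 6)(y - 4) = 0.
So y = -6 or y = 4.

y = -6 or y = 4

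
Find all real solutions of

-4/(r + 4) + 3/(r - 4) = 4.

r = -4.9225 or r = 4.6725

Multiply both sides by (r + 4)(r - 4):
-4(r - 4) + 3(r + 4) = 4(r + 4)(r - 4).
Expand and collect terms: 4r^2 + r - 92 = 0.
By the quadratic formula, r = (-1 +/- sqrt(1473)) / 8, so r ~= 4.6725 or r ~= -4.9225.
Neither value makes a denominator zero (r != -4, r != 4), so both are valid.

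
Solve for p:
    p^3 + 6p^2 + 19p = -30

Rearrange: p^3 + 6p^2 + 19p + 30 = 0.
Possible rational roots are divisors of 30. Testing p = -3 gives 0, so (p + 3) is a factor.
Divide: p^3 + 6p^2 + 19p + 30 = (p + 3)(p^2 + 3p + 10).
The quadratic p^2 + 3p + 10 has discriminant -31 < 0, so no further real roots.

p = -3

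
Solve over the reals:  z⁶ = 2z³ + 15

z = -1.4422 or z = 1.71

Let u = z³. The equation becomes u² - 2u - 15 = 0.
Factor: (u + 3)(u - 5) = 0, so u = -3 or u = 5.
z³ = -3 gives z = -∛(3) ≈ -1.4422.
z³ = 5 gives z = ∛(5) ≈ 1.71.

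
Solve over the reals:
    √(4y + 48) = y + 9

Square both sides: 4y + 48 = (y + 9)².
Expand and rearrange: y² + 14y + 33 = 0.
Solving gives y = -3 or y = -11.
Check each candidate in the original equation:
  y = -3: √(36) = 6, while y + 9 = 6 — valid.
  y = -11: √(4) = 2, while y + 9 = -2 — extraneous.

y = -3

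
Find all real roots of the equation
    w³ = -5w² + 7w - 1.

Rearrange: w³ + 5w² - 7w + 1 = 0.
Possible rational roots are divisors of 1. Testing w = 1 gives 0, so (w - 1) is a factor.
Divide: w³ + 5w² - 7w + 1 = (w - 1)(w² + 6w - 1).
Apply the quadratic formula to w² + 6w - 1 = 0: w = (-6 ± √40)/2, i.e. w ≈ 0.1623 or w ≈ -6.1623.

w = -6.1623 or w = 0.1623 or w = 1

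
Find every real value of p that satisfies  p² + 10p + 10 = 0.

p = -8.873 or p = -1.127

Discriminant: (10)² − 4·1·10 = 60.
Quadratic formula: p = (-10 ± √60) / 2.
So p = -5 + √(15) ≈ -1.127 or p = -5 - √(15) ≈ -8.873.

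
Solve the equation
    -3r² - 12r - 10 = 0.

r = -2.8165 or r = -1.1835

Discriminant: (-12)² − 4·(-3)·(-10) = 24.
Quadratic formula: r = (12 ± √24) / (-6).
So r = -2 - √(6)/3 ≈ -2.8165 or r = -2 + √(6)/3 ≈ -1.1835.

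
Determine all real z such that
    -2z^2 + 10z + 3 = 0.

z = -0.2839 or z = 5.2839

Discriminant: (10)^2 - 4*(-2)*3 = 124.
Quadratic formula: z = (-10 +/- sqrt(124)) / (-4).
So z = 5/2 - sqrt(31)/2 ~= -0.2839 or z = 5/2 + sqrt(31)/2 ~= 5.2839.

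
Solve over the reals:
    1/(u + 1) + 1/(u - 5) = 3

Multiply both sides by (u + 1)(u - 5):
(u - 5) + (u + 1) = 3(u + 1)(u - 5).
Expand and collect terms: 3u² - 14u - 11 = 0.
By the quadratic formula, u = (14 ± √328) / 6, so u ≈ 5.3518 or u ≈ -0.6851.
Neither value makes a denominator zero (u ≠ -1, u ≠ 5), so both are valid.

u = -0.6851 or u = 5.3518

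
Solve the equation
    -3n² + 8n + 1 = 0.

n = -0.1196 or n = 2.7863

Discriminant: (8)² − 4·(-3)·1 = 76.
Quadratic formula: n = (-8 ± √76) / (-6).
So n = 4/3 - √(19)/3 ≈ -0.1196 or n = 4/3 + √(19)/3 ≈ 2.7863.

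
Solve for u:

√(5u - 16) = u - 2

u = 4 or u = 5

Square both sides: 5u - 16 = (u - 2)².
Expand and rearrange: u² - 9u + 20 = 0.
Solving gives u = 5 or u = 4.
Check each candidate in the original equation:
  u = 5: √(9) = 3, while u - 2 = 3 — valid.
  u = 4: √(4) = 2, while u - 2 = 2 — valid.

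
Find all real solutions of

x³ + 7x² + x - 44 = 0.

x = -5.1401 or x = -4 or x = 2.1401

Possible rational roots are divisors of -44. Testing x = -4 gives 0, so (x + 4) is a factor.
Divide: x³ + 7x² + x - 44 = (x + 4)(x² + 3x - 11).
Apply the quadratic formula to x² + 3x - 11 = 0: x = (-3 ± √53)/2, i.e. x ≈ 2.1401 or x ≈ -5.1401.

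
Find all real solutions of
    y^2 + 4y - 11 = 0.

y = -5.873 or y = 1.873

Discriminant: (4)^2 - 4*1*(-11) = 60.
Quadratic formula: y = (-4 +/- sqrt(60)) / 2.
So y = -2 + sqrt(15) ~= 1.873 or y = -sqrt(15) - 2 ~= -5.873.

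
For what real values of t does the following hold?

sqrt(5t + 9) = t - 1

Square both sides: 5t + 9 = (t - 1)^2.
Expand and rearrange: t^2 - 7t - 8 = 0.
Solving gives t = 8 or t = -1.
Check each candidate in the original equation:
  t = 8: sqrt(49) = 7, while t - 1 = 7 — valid.
  t = -1: sqrt(4) = 2, while t - 1 = -2 — extraneous.

t = 8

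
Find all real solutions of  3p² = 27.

Bring every term to one side: 3p² - 27 = 0.
Factor: 3(p + 3)(p - 3) = 0.
So p = -3 or p = 3.

p = -3 or p = 3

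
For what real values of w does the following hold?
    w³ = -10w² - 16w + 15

w = -7.6533 or w = -3 or w = 0.6533

Rearrange: w³ + 10w² + 16w - 15 = 0.
Possible rational roots are divisors of -15. Testing w = -3 gives 0, so (w + 3) is a factor.
Divide: w³ + 10w² + 16w - 15 = (w + 3)(w² + 7w - 5).
Apply the quadratic formula to w² + 7w - 5 = 0: w = (-7 ± √69)/2, i.e. w ≈ 0.6533 or w ≈ -7.6533.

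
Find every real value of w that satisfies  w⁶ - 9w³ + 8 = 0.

Let u = w³. The equation becomes u² - 9u + 8 = 0.
Factor: (u - 1)(u - 8) = 0, so u = 1 or u = 8.
w³ = 1 gives w = 1.
w³ = 8 gives w = 2.

w = 1 or w = 2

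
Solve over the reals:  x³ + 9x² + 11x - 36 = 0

Possible rational roots are divisors of -36. Testing x = -4 gives 0, so (x + 4) is a factor.
Divide: x³ + 9x² + 11x - 36 = (x + 4)(x² + 5x - 9).
Apply the quadratic formula to x² + 5x - 9 = 0: x = (-5 ± √61)/2, i.e. x ≈ 1.4051 or x ≈ -6.4051.

x = -6.4051 or x = -4 or x = 1.4051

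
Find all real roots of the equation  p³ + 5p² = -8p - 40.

p = -5

Rearrange: p³ + 5p² + 8p + 40 = 0.
Possible rational roots are divisors of 40. Testing p = -5 gives 0, so (p + 5) is a factor.
Divide: p³ + 5p² + 8p + 40 = (p + 5)(p² + 8).
The quadratic p² + 8 has discriminant -32 < 0, so no further real roots.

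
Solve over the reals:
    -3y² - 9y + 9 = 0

Discriminant: (-9)² − 4·(-3)·9 = 189.
Quadratic formula: y = (9 ± √189) / (-6).
So y = -√(21)/2 - 3/2 ≈ -3.7913 or y = -3/2 + √(21)/2 ≈ 0.7913.

y = -3.7913 or y = 0.7913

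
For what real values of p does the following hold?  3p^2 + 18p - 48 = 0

Factor: 3(p + 8)(p - 2) = 0.
So p = -8 or p = 2.

p = -8 or p = 2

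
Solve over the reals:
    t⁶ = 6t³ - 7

t = 1.1661 or t = 1.6404

Let u = t³. The equation becomes u² - 6u + 7 = 0.
By the quadratic formula, u = √(2) + 3 or u = 3 - √(2).
t³ = √(2) + 3 gives t = ∛(√(2) + 3) ≈ 1.6404.
t³ = 3 - √(2) gives t = ∛(3 - √(2)) ≈ 1.1661.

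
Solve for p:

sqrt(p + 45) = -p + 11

p = 4

Square both sides: p + 45 = (-p + 11)^2.
Expand and rearrange: p^2 - 23p + 76 = 0.
Solving gives p = 19 or p = 4.
Check each candidate in the original equation:
  p = 19: sqrt(64) = 8, while -p + 11 = -8 — extraneous.
  p = 4: sqrt(49) = 7, while -p + 11 = 7 — valid.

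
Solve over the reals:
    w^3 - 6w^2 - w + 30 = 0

w = -2 or w = 3 or w = 5

Possible rational roots are divisors of 30. Testing w = 3 gives 0, so (w - 3) is a factor.
Divide: w^3 - 6w^2 - w + 30 = (w - 3)(w^2 - 3w - 10).
Factor the quadratic: w = 5 or w = -2.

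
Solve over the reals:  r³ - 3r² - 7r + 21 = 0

r = -2.6458 or r = 2.6458 or r = 3

Possible rational roots are divisors of 21. Testing r = 3 gives 0, so (r - 3) is a factor.
Divide: r³ - 3r² - 7r + 21 = (r - 3)(r² - 7).
Apply the quadratic formula to r² - 7 = 0: r = (0 ± √28)/2, i.e. r ≈ 2.6458 or r ≈ -2.6458.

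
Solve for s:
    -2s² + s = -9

s = -1.886 or s = 2.386

Rearrange to standard form: -2s² + s + 9 = 0.
Discriminant: (1)² − 4·(-2)·9 = 73.
Quadratic formula: s = (-1 ± √73) / (-4).
So s = 1/4 - √(73)/4 ≈ -1.886 or s = 1/4 + √(73)/4 ≈ 2.386.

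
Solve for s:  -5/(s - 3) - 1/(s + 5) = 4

s = -5.2944 or s = 1.7944

Multiply both sides by (s - 3)(s + 5):
-5(s + 5) - (s - 3) = 4(s - 3)(s + 5).
Expand and collect terms: 4s^2 + 14s - 38 = 0.
By the quadratic formula, s = (-14 +/- sqrt(804)) / 8, so s ~= 1.7944 or s ~= -5.2944.
Neither value makes a denominator zero (s != 3, s != -5), so both are valid.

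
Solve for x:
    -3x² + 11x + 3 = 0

Discriminant: (11)² − 4·(-3)·3 = 157.
Quadratic formula: x = (-11 ± √157) / (-6).
So x = 11/6 - √(157)/6 ≈ -0.255 or x = 11/6 + √(157)/6 ≈ 3.9217.

x = -0.255 or x = 3.9217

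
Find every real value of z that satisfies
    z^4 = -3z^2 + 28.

Let u = z^2. The equation becomes u^2 + 3u - 28 = 0.
Factor: (u - 4)(u + 7) = 0, so u = 4 or u = -7.
z^2 = 4 gives z = +/-2.
z^2 = -7 < 0 has no real solution.

z = -2 or z = 2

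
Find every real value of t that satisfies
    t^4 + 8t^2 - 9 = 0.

Let u = t^2. The equation becomes u^2 + 8u - 9 = 0.
Factor: (u - 1)(u + 9) = 0, so u = 1 or u = -9.
t^2 = 1 gives t = +/-1.
t^2 = -9 < 0 has no real solution.

t = -1 or t = 1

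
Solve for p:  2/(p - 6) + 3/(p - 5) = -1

p = 0.3542 or p = 5.6458

Multiply both sides by (p - 6)(p - 5):
2(p - 5) + 3(p - 6) = -(p - 6)(p - 5).
Expand and collect terms: -p^2 + 6p - 2 = 0.
By the quadratic formula, p = (-6 +/- sqrt(28)) / -2, so p ~= 0.3542 or p ~= 5.6458.
Neither value makes a denominator zero (p != 6, p != 5), so both are valid.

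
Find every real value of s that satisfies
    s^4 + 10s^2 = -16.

No real solutions.

Let u = s^2. The equation becomes u^2 + 10u + 16 = 0.
Factor: (u + 8)(u + 2) = 0, so u = -8 or u = -2.
s^2 = -8 < 0 has no real solution.
s^2 = -2 < 0 has no real solution.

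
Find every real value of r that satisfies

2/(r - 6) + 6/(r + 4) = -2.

Multiply both sides by (r - 6)(r + 4):
2(r + 4) + 6(r - 6) = -2(r - 6)(r + 4).
Expand and collect terms: -2r^2 - 4r + 76 = 0.
By the quadratic formula, r = (4 +/- sqrt(624)) / -4, so r ~= -7.245 or r ~= 5.245.
Neither value makes a denominator zero (r != 6, r != -4), so both are valid.

r = -7.245 or r = 5.245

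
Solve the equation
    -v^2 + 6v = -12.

Rearrange to standard form: -v^2 + 6v + 12 = 0.
Discriminant: (6)^2 - 4*(-1)*12 = 84.
Quadratic formula: v = (-6 +/- sqrt(84)) / (-2).
So v = 3 - sqrt(21) ~= -1.5826 or v = 3 + sqrt(21) ~= 7.5826.

v = -1.5826 or v = 7.5826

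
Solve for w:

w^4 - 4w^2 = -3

Let u = w^2. The equation becomes u^2 - 4u + 3 = 0.
Factor: (u - 1)(u - 3) = 0, so u = 1 or u = 3.
w^2 = 1 gives w = +/-1.
w^2 = 3 gives w = +/-sqrt(3) ~= +/-1.7321.

w = -1.7321 or w = -1 or w = 1 or w = 1.7321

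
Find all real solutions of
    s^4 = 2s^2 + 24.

s = -2.4495 or s = 2.4495

Let u = s^2. The equation becomes u^2 - 2u - 24 = 0.
Factor: (u - 6)(u + 4) = 0, so u = 6 or u = -4.
s^2 = 6 gives s = +/-sqrt(6) ~= +/-2.4495.
s^2 = -4 < 0 has no real solution.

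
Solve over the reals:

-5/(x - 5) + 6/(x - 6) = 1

Multiply both sides by (x - 5)(x - 6):
-5(x - 6) + 6(x - 5) = (x - 5)(x - 6).
Expand and collect terms: x² - 12x + 30 = 0.
By the quadratic formula, x = (12 ± √24) / 2, so x ≈ 8.4495 or x ≈ 3.5505.
Neither value makes a denominator zero (x ≠ 5, x ≠ 6), so both are valid.

x = 3.5505 or x = 8.4495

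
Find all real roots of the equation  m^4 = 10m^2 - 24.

m = -2.4495 or m = -2 or m = 2 or m = 2.4495

Let u = m^2. The equation becomes u^2 - 10u + 24 = 0.
Factor: (u - 6)(u - 4) = 0, so u = 6 or u = 4.
m^2 = 6 gives m = +/-sqrt(6) ~= +/-2.4495.
m^2 = 4 gives m = +/-2.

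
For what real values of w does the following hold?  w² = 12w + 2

Rearrange to standard form: w² - 12w - 2 = 0.
Discriminant: (-12)² − 4·1·(-2) = 152.
Quadratic formula: w = (12 ± √152) / 2.
So w = 6 + √(38) ≈ 12.1644 or w = 6 - √(38) ≈ -0.1644.

w = -0.1644 or w = 12.1644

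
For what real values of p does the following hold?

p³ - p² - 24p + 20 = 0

p = -4.8284 or p = 0.8284 or p = 5

Possible rational roots are divisors of 20. Testing p = 5 gives 0, so (p - 5) is a factor.
Divide: p³ - p² - 24p + 20 = (p - 5)(p² + 4p - 4).
Apply the quadratic formula to p² + 4p - 4 = 0: p = (-4 ± √32)/2, i.e. p ≈ 0.8284 or p ≈ -4.8284.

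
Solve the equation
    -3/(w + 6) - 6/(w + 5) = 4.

Multiply both sides by (w + 6)(w + 5):
-3(w + 5) - 6(w + 6) = 4(w + 6)(w + 5).
Expand and collect terms: 4w² + 53w + 171 = 0.
By the quadratic formula, w = (-53 ± √73) / 8, so w ≈ -5.557 or w ≈ -7.693.
Neither value makes a denominator zero (w ≠ -6, w ≠ -5), so both are valid.

w = -7.693 or w = -5.557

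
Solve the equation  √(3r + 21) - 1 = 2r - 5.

r = 5

Isolate the radical: √(3r + 21) = 2r - 4.
Square both sides: 3r + 21 = (2r - 4)².
Expand and rearrange: 4r² - 19r - 5 = 0.
Solving gives r = 5 or r = -0.25.
Check each candidate in the original equation:
  r = 5: √(36) = 6, while 2r - 4 = 6 — valid.
  r = -0.25: √(20.25) = 4.5, while 2r - 4 = -4.5 — extraneous.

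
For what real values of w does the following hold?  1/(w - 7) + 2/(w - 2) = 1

w = 3.5505 or w = 8.4495

Multiply both sides by (w - 7)(w - 2):
(w - 2) + 2(w - 7) = (w - 7)(w - 2).
Expand and collect terms: w² - 12w + 30 = 0.
By the quadratic formula, w = (12 ± √24) / 2, so w ≈ 8.4495 or w ≈ 3.5505.
Neither value makes a denominator zero (w ≠ 7, w ≠ 2), so both are valid.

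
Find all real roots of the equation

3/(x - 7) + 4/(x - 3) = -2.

x = 0.4105 or x = 6.0895

Multiply both sides by (x - 7)(x - 3):
3(x - 3) + 4(x - 7) = -2(x - 7)(x - 3).
Expand and collect terms: -2x² + 13x - 5 = 0.
By the quadratic formula, x = (-13 ± √129) / -4, so x ≈ 0.4105 or x ≈ 6.0895.
Neither value makes a denominator zero (x ≠ 7, x ≠ 3), so both are valid.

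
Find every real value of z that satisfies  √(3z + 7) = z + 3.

z = -2 or z = -1

Square both sides: 3z + 7 = (z + 3)².
Expand and rearrange: z² + 3z + 2 = 0.
Solving gives z = -1 or z = -2.
Check each candidate in the original equation:
  z = -1: √(4) = 2, while z + 3 = 2 — valid.
  z = -2: √(1) = 1, while z + 3 = 1 — valid.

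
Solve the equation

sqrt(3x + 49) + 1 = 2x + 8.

Isolate the radical: sqrt(3x + 49) = 2x + 7.
Square both sides: 3x + 49 = (2x + 7)^2.
Expand and rearrange: 4x^2 + 25x = 0.
Solving gives x = 0 or x = -6.25.
Check each candidate in the original equation:
  x = 0: sqrt(49) = 7, while 2x + 7 = 7 — valid.
  x = -6.25: sqrt(30.25) = 5.5, while 2x + 7 = -5.5 — extraneous.

x = 0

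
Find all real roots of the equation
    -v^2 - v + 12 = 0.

Factor: -1(v + 4)(v - 3) = 0.
So v = -4 or v = 3.

v = -4 or v = 3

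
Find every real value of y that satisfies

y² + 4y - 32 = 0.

y = -8 or y = 4

Factor: (y + 8)(y - 4) = 0.
So y = -8 or y = 4.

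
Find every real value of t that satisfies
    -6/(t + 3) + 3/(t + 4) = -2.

t = -4.5 or t = -1

Multiply both sides by (t + 3)(t + 4):
-6(t + 4) + 3(t + 3) = -2(t + 3)(t + 4).
Expand and collect terms: -2t² - 11t - 9 = 0.
Factor or apply the quadratic formula: t = -4.5 or t = -1.
Neither value makes a denominator zero (t ≠ -3, t ≠ -4), so both are valid.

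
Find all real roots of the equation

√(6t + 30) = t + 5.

t = -5 or t = 1

Square both sides: 6t + 30 = (t + 5)².
Expand and rearrange: t² + 4t - 5 = 0.
Solving gives t = 1 or t = -5.
Check each candidate in the original equation:
  t = 1: √(36) = 6, while t + 5 = 6 — valid.
  t = -5: √(0) = 0, while t + 5 = 0 — valid.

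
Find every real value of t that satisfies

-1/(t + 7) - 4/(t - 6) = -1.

Multiply both sides by (t + 7)(t - 6):
-(t - 6) - 4(t + 7) = -(t + 7)(t - 6).
Expand and collect terms: -t² + 4t + 64 = 0.
By the quadratic formula, t = (-4 ± √272) / -2, so t ≈ -6.2462 or t ≈ 10.2462.
Neither value makes a denominator zero (t ≠ -7, t ≠ 6), so both are valid.

t = -6.2462 or t = 10.2462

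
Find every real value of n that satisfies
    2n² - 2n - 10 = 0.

n = -1.7913 or n = 2.7913

Discriminant: (-2)² − 4·2·(-10) = 84.
Quadratic formula: n = (2 ± √84) / 4.
So n = 1/2 + √(21)/2 ≈ 2.7913 or n = 1/2 - √(21)/2 ≈ -1.7913.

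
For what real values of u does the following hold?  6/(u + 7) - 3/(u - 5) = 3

Multiply both sides by (u + 7)(u - 5):
6(u - 5) - 3(u + 7) = 3(u + 7)(u - 5).
Expand and collect terms: 3u² + 3u - 54 = 0.
By the quadratic formula, u = (-3 ± √657) / 6, so u ≈ 3.772 or u ≈ -4.772.
Neither value makes a denominator zero (u ≠ -7, u ≠ 5), so both are valid.

u = -4.772 or u = 3.772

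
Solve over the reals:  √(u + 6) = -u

Square both sides: u + 6 = (-u)².
Expand and rearrange: u² - u - 6 = 0.
Solving gives u = 3 or u = -2.
Check each candidate in the original equation:
  u = 3: √(9) = 3, while -u = -3 — extraneous.
  u = -2: √(4) = 2, while -u = 2 — valid.

u = -2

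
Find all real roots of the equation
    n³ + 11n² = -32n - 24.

n = -6.8284 or n = -3 or n = -1.1716

Rearrange: n³ + 11n² + 32n + 24 = 0.
Possible rational roots are divisors of 24. Testing n = -3 gives 0, so (n + 3) is a factor.
Divide: n³ + 11n² + 32n + 24 = (n + 3)(n² + 8n + 8).
Apply the quadratic formula to n² + 8n + 8 = 0: n = (-8 ± √32)/2, i.e. n ≈ -1.1716 or n ≈ -6.8284.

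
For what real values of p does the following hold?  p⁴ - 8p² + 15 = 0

p = -2.2361 or p = -1.7321 or p = 1.7321 or p = 2.2361

Let u = p². The equation becomes u² - 8u + 15 = 0.
Factor: (u - 3)(u - 5) = 0, so u = 3 or u = 5.
p² = 3 gives p = ±√(3) ≈ ±1.7321.
p² = 5 gives p = ±√(5) ≈ ±2.2361.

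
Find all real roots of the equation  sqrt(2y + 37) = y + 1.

Square both sides: 2y + 37 = (y + 1)^2.
Expand and rearrange: y^2 - 36 = 0.
Solving gives y = 6 or y = -6.
Check each candidate in the original equation:
  y = 6: sqrt(49) = 7, while y + 1 = 7 — valid.
  y = -6: sqrt(25) = 5, while y + 1 = -5 — extraneous.

y = 6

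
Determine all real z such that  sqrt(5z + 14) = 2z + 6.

z = -2.75 or z = -2

Square both sides: 5z + 14 = (2z + 6)^2.
Expand and rearrange: 4z^2 + 19z + 22 = 0.
Solving gives z = -2 or z = -2.75.
Check each candidate in the original equation:
  z = -2: sqrt(4) = 2, while 2z + 6 = 2 — valid.
  z = -2.75: sqrt(0.25) = 0.5, while 2z + 6 = 0.5 — valid.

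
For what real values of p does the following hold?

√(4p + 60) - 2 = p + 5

p = 1

Isolate the radical: √(4p + 60) = p + 7.
Square both sides: 4p + 60 = (p + 7)².
Expand and rearrange: p² + 10p - 11 = 0.
Solving gives p = 1 or p = -11.
Check each candidate in the original equation:
  p = 1: √(64) = 8, while p + 7 = 8 — valid.
  p = -11: √(16) = 4, while p + 7 = -4 — extraneous.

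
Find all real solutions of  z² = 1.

z = -1 or z = 1

Bring every term to one side: z² - 1 = 0.
Factor: (z - 1)(z + 1) = 0.
So z = 1 or z = -1.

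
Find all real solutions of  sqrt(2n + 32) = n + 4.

n = 2

Square both sides: 2n + 32 = (n + 4)^2.
Expand and rearrange: n^2 + 6n - 16 = 0.
Solving gives n = 2 or n = -8.
Check each candidate in the original equation:
  n = 2: sqrt(36) = 6, while n + 4 = 6 — valid.
  n = -8: sqrt(16) = 4, while n + 4 = -4 — extraneous.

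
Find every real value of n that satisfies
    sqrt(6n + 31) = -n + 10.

Square both sides: 6n + 31 = (-n + 10)^2.
Expand and rearrange: n^2 - 26n + 69 = 0.
Solving gives n = 23 or n = 3.
Check each candidate in the original equation:
  n = 23: sqrt(169) = 13, while -n + 10 = -13 — extraneous.
  n = 3: sqrt(49) = 7, while -n + 10 = 7 — valid.

n = 3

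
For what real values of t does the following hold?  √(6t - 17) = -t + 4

t = 3

Square both sides: 6t - 17 = (-t + 4)².
Expand and rearrange: t² - 14t + 33 = 0.
Solving gives t = 11 or t = 3.
Check each candidate in the original equation:
  t = 11: √(49) = 7, while -t + 4 = -7 — extraneous.
  t = 3: √(1) = 1, while -t + 4 = 1 — valid.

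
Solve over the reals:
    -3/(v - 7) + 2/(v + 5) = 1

Multiply both sides by (v - 7)(v + 5):
-3(v + 5) + 2(v - 7) = (v - 7)(v + 5).
Expand and collect terms: v^2 - v - 6 = 0.
Factor or apply the quadratic formula: v = 3 or v = -2.
Neither value makes a denominator zero (v != 7, v != -5), so both are valid.

v = -2 or v = 3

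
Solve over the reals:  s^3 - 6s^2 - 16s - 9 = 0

Possible rational roots are divisors of -9. Testing s = -1 gives 0, so (s + 1) is a factor.
Divide: s^3 - 6s^2 - 16s - 9 = (s + 1)(s^2 - 7s - 9).
Apply the quadratic formula to s^2 - 7s - 9 = 0: s = (7 +/- sqrt(85))/2, i.e. s ~= 8.1098 or s ~= -1.1098.

s = -1.1098 or s = -1 or s = 8.1098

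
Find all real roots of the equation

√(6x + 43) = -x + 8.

Square both sides: 6x + 43 = (-x + 8)².
Expand and rearrange: x² - 22x + 21 = 0.
Solving gives x = 21 or x = 1.
Check each candidate in the original equation:
  x = 21: √(169) = 13, while -x + 8 = -13 — extraneous.
  x = 1: √(49) = 7, while -x + 8 = 7 — valid.

x = 1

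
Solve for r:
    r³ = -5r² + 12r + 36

Rearrange: r³ + 5r² - 12r - 36 = 0.
Possible rational roots are divisors of -36. Testing r = 3 gives 0, so (r - 3) is a factor.
Divide: r³ + 5r² - 12r - 36 = (r - 3)(r² + 8r + 12).
Factor the quadratic: r = -2 or r = -6.

r = -6 or r = -2 or r = 3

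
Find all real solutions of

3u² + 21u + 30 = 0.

Factor: 3(u + 2)(u + 5) = 0.
So u = -2 or u = -5.

u = -5 or u = -2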